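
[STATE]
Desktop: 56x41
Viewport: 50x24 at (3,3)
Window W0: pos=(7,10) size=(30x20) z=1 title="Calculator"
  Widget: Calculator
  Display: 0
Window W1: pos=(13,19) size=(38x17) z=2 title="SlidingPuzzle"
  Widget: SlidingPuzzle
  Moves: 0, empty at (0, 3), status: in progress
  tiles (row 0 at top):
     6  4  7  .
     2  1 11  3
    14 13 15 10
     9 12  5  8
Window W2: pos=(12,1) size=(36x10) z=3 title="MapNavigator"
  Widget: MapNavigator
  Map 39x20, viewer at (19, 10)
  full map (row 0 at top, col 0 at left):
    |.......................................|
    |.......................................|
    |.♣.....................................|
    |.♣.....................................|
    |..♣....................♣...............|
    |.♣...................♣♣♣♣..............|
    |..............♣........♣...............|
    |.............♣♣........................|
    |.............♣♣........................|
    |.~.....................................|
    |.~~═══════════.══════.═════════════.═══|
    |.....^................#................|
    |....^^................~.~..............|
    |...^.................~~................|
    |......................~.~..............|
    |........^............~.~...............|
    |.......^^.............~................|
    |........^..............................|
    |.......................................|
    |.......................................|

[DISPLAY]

         ┠──────────────────────────────────┨     
         ┃...........♣♣.....................┃     
         ┃...........♣♣.....................┃     
         ┃..................................┃     
         ┃~═══════════.════@═.═════════════.┃     
         ┃...^................#.............┃     
         ┃..^^................~.~...........┃     
    ┏━━━━┗━━━━━━━━━━━━━━━━━━━━━━━━━━━━━━━━━━┛     
    ┃ Calculator                 ┃                
    ┠────────────────────────────┨                
    ┃                           0┃                
    ┃┌───┬───┬───┬───┐           ┃                
    ┃│ 7 │ 8 │ 9 │ ÷ │           ┃                
    ┃├───┼───┼───┼───┤           ┃                
    ┃│ 4 │ 5 │ 6 │ × │           ┃                
    ┃├───┼───┼───┼───┤           ┃                
    ┃│ 1 │┏━━━━━━━━━━━━━━━━━━━━━━━━━━━━━━━━━━━━┓  
    ┃├───┼┃ SlidingPuzzle                      ┃  
    ┃│ 0 │┠────────────────────────────────────┨  
    ┃├───┼┃┌────┬────┬────┬────┐               ┃  
    ┃│ C │┃│  6 │  4 │  7 │    │               ┃  
    ┃└───┴┃├────┼────┼────┼────┤               ┃  
    ┃     ┃│  2 │  1 │ 11 │  3 │               ┃  
    ┃     ┃├────┼────┼────┼────┤               ┃  


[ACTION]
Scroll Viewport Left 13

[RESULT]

            ┠──────────────────────────────────┨  
            ┃...........♣♣.....................┃  
            ┃...........♣♣.....................┃  
            ┃..................................┃  
            ┃~═══════════.════@═.═════════════.┃  
            ┃...^................#.............┃  
            ┃..^^................~.~...........┃  
       ┏━━━━┗━━━━━━━━━━━━━━━━━━━━━━━━━━━━━━━━━━┛  
       ┃ Calculator                 ┃             
       ┠────────────────────────────┨             
       ┃                           0┃             
       ┃┌───┬───┬───┬───┐           ┃             
       ┃│ 7 │ 8 │ 9 │ ÷ │           ┃             
       ┃├───┼───┼───┼───┤           ┃             
       ┃│ 4 │ 5 │ 6 │ × │           ┃             
       ┃├───┼───┼───┼───┤           ┃             
       ┃│ 1 │┏━━━━━━━━━━━━━━━━━━━━━━━━━━━━━━━━━━━━
       ┃├───┼┃ SlidingPuzzle                      
       ┃│ 0 │┠────────────────────────────────────
       ┃├───┼┃┌────┬────┬────┬────┐               
       ┃│ C │┃│  6 │  4 │  7 │    │               
       ┃└───┴┃├────┼────┼────┼────┤               
       ┃     ┃│  2 │  1 │ 11 │  3 │               
       ┃     ┃├────┼────┼────┼────┤               


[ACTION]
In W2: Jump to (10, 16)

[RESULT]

            ┠──────────────────────────────────┨  
            ┃       ...^.................~~....┃  
            ┃       ......................~.~..┃  
            ┃       ........^............~.~...┃  
            ┃       .......^^.@...........~....┃  
            ┃       ........^..................┃  
            ┃       ...........................┃  
       ┏━━━━┗━━━━━━━━━━━━━━━━━━━━━━━━━━━━━━━━━━┛  
       ┃ Calculator                 ┃             
       ┠────────────────────────────┨             
       ┃                           0┃             
       ┃┌───┬───┬───┬───┐           ┃             
       ┃│ 7 │ 8 │ 9 │ ÷ │           ┃             
       ┃├───┼───┼───┼───┤           ┃             
       ┃│ 4 │ 5 │ 6 │ × │           ┃             
       ┃├───┼───┼───┼───┤           ┃             
       ┃│ 1 │┏━━━━━━━━━━━━━━━━━━━━━━━━━━━━━━━━━━━━
       ┃├───┼┃ SlidingPuzzle                      
       ┃│ 0 │┠────────────────────────────────────
       ┃├───┼┃┌────┬────┬────┬────┐               
       ┃│ C │┃│  6 │  4 │  7 │    │               
       ┃└───┴┃├────┼────┼────┼────┤               
       ┃     ┃│  2 │  1 │ 11 │  3 │               
       ┃     ┃├────┼────┼────┼────┤               


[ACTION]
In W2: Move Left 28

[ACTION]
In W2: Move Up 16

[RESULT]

            ┠──────────────────────────────────┨  
            ┃                                  ┃  
            ┃                                  ┃  
            ┃                                  ┃  
            ┃                 @................┃  
            ┃                 .................┃  
            ┃                 .♣...............┃  
       ┏━━━━┗━━━━━━━━━━━━━━━━━━━━━━━━━━━━━━━━━━┛  
       ┃ Calculator                 ┃             
       ┠────────────────────────────┨             
       ┃                           0┃             
       ┃┌───┬───┬───┬───┐           ┃             
       ┃│ 7 │ 8 │ 9 │ ÷ │           ┃             
       ┃├───┼───┼───┼───┤           ┃             
       ┃│ 4 │ 5 │ 6 │ × │           ┃             
       ┃├───┼───┼───┼───┤           ┃             
       ┃│ 1 │┏━━━━━━━━━━━━━━━━━━━━━━━━━━━━━━━━━━━━
       ┃├───┼┃ SlidingPuzzle                      
       ┃│ 0 │┠────────────────────────────────────
       ┃├───┼┃┌────┬────┬────┬────┐               
       ┃│ C │┃│  6 │  4 │  7 │    │               
       ┃└───┴┃├────┼────┼────┼────┤               
       ┃     ┃│  2 │  1 │ 11 │  3 │               
       ┃     ┃├────┼────┼────┼────┤               


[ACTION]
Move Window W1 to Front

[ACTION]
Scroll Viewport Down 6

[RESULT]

            ┃                 .♣...............┃  
       ┏━━━━┗━━━━━━━━━━━━━━━━━━━━━━━━━━━━━━━━━━┛  
       ┃ Calculator                 ┃             
       ┠────────────────────────────┨             
       ┃                           0┃             
       ┃┌───┬───┬───┬───┐           ┃             
       ┃│ 7 │ 8 │ 9 │ ÷ │           ┃             
       ┃├───┼───┼───┼───┤           ┃             
       ┃│ 4 │ 5 │ 6 │ × │           ┃             
       ┃├───┼───┼───┼───┤           ┃             
       ┃│ 1 │┏━━━━━━━━━━━━━━━━━━━━━━━━━━━━━━━━━━━━
       ┃├───┼┃ SlidingPuzzle                      
       ┃│ 0 │┠────────────────────────────────────
       ┃├───┼┃┌────┬────┬────┬────┐               
       ┃│ C │┃│  6 │  4 │  7 │    │               
       ┃└───┴┃├────┼────┼────┼────┤               
       ┃     ┃│  2 │  1 │ 11 │  3 │               
       ┃     ┃├────┼────┼────┼────┤               
       ┃     ┃│ 14 │ 13 │ 15 │ 10 │               
       ┃     ┃├────┼────┼────┼────┤               
       ┗━━━━━┃│  9 │ 12 │  5 │  8 │               
             ┃└────┴────┴────┴────┘               
             ┃Moves: 0                            
             ┃                                    


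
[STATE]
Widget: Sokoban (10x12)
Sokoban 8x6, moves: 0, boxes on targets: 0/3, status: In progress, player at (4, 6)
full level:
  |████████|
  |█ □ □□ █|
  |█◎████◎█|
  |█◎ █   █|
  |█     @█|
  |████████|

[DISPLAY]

████████  
█ □ □□ █  
█◎████◎█  
█◎ █   █  
█     @█  
████████  
Moves: 0  
          
          
          
          
          


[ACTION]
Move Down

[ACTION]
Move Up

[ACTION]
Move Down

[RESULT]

████████  
█ □ □□ █  
█◎████◎█  
█◎ █   █  
█     @█  
████████  
Moves: 2  
          
          
          
          
          


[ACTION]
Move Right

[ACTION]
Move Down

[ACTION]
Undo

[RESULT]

████████  
█ □ □□ █  
█◎████◎█  
█◎ █  @█  
█      █  
████████  
Moves: 1  
          
          
          
          
          


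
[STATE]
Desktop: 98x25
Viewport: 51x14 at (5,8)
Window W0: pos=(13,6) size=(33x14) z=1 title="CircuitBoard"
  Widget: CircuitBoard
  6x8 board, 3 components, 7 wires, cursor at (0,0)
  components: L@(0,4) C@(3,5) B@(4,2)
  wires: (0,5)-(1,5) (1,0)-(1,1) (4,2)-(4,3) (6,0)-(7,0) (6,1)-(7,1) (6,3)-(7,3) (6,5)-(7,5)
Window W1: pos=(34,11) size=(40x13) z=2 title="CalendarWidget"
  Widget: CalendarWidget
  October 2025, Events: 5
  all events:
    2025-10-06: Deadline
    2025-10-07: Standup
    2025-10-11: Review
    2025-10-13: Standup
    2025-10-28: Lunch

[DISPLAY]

        ┠───────────────────────────────┨          
        ┃   0 1 2 3 4 5                 ┃          
        ┃0  [.]              L   ·      ┃          
        ┃                    ┏━━━━━━━━━━━━━━━━━━━━━
        ┃1   · ─ ·           ┃ CalendarWidget      
        ┃                    ┠─────────────────────
        ┃2                   ┃             October 
        ┃                    ┃Mo Tu We Th Fr Sa Su 
        ┃3                   ┃       1  2  3  4  5 
        ┃                    ┃ 6*  7*  8  9 10 11* 
        ┃4           B ─ ·   ┃13* 14 15 16 17 18 19
        ┗━━━━━━━━━━━━━━━━━━━━┃20 21 22 23 24 25 26 
                             ┃27 28* 29 30 31      
                             ┃                     


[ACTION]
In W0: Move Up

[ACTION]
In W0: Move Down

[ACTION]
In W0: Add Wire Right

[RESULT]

        ┠───────────────────────────────┨          
        ┃   0 1 2 3 4 5                 ┃          
        ┃0                   L   ·      ┃          
        ┃                    ┏━━━━━━━━━━━━━━━━━━━━━
        ┃1  [.]─ ·           ┃ CalendarWidget      
        ┃                    ┠─────────────────────
        ┃2                   ┃             October 
        ┃                    ┃Mo Tu We Th Fr Sa Su 
        ┃3                   ┃       1  2  3  4  5 
        ┃                    ┃ 6*  7*  8  9 10 11* 
        ┃4           B ─ ·   ┃13* 14 15 16 17 18 19
        ┗━━━━━━━━━━━━━━━━━━━━┃20 21 22 23 24 25 26 
                             ┃27 28* 29 30 31      
                             ┃                     


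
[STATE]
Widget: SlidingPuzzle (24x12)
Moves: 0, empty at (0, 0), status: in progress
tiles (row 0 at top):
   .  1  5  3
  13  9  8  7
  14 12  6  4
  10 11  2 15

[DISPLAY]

┌────┬────┬────┬────┐   
│    │  1 │  5 │  3 │   
├────┼────┼────┼────┤   
│ 13 │  9 │  8 │  7 │   
├────┼────┼────┼────┤   
│ 14 │ 12 │  6 │  4 │   
├────┼────┼────┼────┤   
│ 10 │ 11 │  2 │ 15 │   
└────┴────┴────┴────┘   
Moves: 0                
                        
                        


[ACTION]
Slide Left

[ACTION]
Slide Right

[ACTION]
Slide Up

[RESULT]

┌────┬────┬────┬────┐   
│ 13 │  1 │  5 │  3 │   
├────┼────┼────┼────┤   
│    │  9 │  8 │  7 │   
├────┼────┼────┼────┤   
│ 14 │ 12 │  6 │  4 │   
├────┼────┼────┼────┤   
│ 10 │ 11 │  2 │ 15 │   
└────┴────┴────┴────┘   
Moves: 3                
                        
                        


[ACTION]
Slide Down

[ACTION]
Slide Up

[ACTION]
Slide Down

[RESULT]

┌────┬────┬────┬────┐   
│    │  1 │  5 │  3 │   
├────┼────┼────┼────┤   
│ 13 │  9 │  8 │  7 │   
├────┼────┼────┼────┤   
│ 14 │ 12 │  6 │  4 │   
├────┼────┼────┼────┤   
│ 10 │ 11 │  2 │ 15 │   
└────┴────┴────┴────┘   
Moves: 6                
                        
                        


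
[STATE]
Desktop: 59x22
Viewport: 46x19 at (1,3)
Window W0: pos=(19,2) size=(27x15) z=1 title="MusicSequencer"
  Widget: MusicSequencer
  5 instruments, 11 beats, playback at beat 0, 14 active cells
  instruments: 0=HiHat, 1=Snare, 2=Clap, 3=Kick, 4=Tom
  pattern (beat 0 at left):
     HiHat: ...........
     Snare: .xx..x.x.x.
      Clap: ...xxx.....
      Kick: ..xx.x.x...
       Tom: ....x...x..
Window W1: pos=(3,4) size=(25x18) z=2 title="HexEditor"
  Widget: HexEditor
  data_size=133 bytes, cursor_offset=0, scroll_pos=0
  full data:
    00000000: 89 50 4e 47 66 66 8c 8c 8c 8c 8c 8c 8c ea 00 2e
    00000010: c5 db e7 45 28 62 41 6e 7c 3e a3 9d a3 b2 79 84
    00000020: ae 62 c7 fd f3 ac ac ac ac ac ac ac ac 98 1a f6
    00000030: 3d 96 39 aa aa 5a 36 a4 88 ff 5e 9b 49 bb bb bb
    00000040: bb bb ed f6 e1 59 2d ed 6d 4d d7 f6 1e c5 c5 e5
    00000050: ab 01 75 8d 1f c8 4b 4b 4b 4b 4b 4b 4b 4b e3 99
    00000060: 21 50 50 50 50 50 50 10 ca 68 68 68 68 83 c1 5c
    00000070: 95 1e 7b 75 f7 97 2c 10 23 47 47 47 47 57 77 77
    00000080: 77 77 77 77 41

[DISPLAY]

                  ┃ MusicSequencer          ┃ 
  ┏━━━━━━━━━━━━━━━━━━━━━━━┓─────────────────┨ 
  ┃ HexEditor             ┃234567890        ┃ 
  ┠───────────────────────┨·········        ┃ 
  ┃00000000  89 50 4e 47 6┃█··█·█·█·        ┃ 
  ┃00000010  c5 db e7 45 2┃·███·····        ┃ 
  ┃00000020  ae 62 c7 fd f┃██·█·█···        ┃ 
  ┃00000030  3d 96 39 aa a┃··█···█··        ┃ 
  ┃00000040  bb bb ed f6 e┃                 ┃ 
  ┃00000050  ab 01 75 8d 1┃                 ┃ 
  ┃00000060  21 50 50 50 5┃                 ┃ 
  ┃00000070  95 1e 7b 75 f┃                 ┃ 
  ┃00000080  77 77 77 77 4┃                 ┃ 
  ┃                       ┃━━━━━━━━━━━━━━━━━┛ 
  ┃                       ┃                   
  ┃                       ┃                   
  ┃                       ┃                   
  ┃                       ┃                   
  ┗━━━━━━━━━━━━━━━━━━━━━━━┛                   


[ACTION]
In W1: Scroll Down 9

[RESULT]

                  ┃ MusicSequencer          ┃ 
  ┏━━━━━━━━━━━━━━━━━━━━━━━┓─────────────────┨ 
  ┃ HexEditor             ┃234567890        ┃ 
  ┠───────────────────────┨·········        ┃ 
  ┃00000080  77 77 77 77 4┃█··█·█·█·        ┃ 
  ┃                       ┃·███·····        ┃ 
  ┃                       ┃██·█·█···        ┃ 
  ┃                       ┃··█···█··        ┃ 
  ┃                       ┃                 ┃ 
  ┃                       ┃                 ┃ 
  ┃                       ┃                 ┃ 
  ┃                       ┃                 ┃ 
  ┃                       ┃                 ┃ 
  ┃                       ┃━━━━━━━━━━━━━━━━━┛ 
  ┃                       ┃                   
  ┃                       ┃                   
  ┃                       ┃                   
  ┃                       ┃                   
  ┗━━━━━━━━━━━━━━━━━━━━━━━┛                   


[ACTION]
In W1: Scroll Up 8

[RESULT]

                  ┃ MusicSequencer          ┃ 
  ┏━━━━━━━━━━━━━━━━━━━━━━━┓─────────────────┨ 
  ┃ HexEditor             ┃234567890        ┃ 
  ┠───────────────────────┨·········        ┃ 
  ┃00000000  89 50 4e 47 6┃█··█·█·█·        ┃ 
  ┃00000010  c5 db e7 45 2┃·███·····        ┃ 
  ┃00000020  ae 62 c7 fd f┃██·█·█···        ┃ 
  ┃00000030  3d 96 39 aa a┃··█···█··        ┃ 
  ┃00000040  bb bb ed f6 e┃                 ┃ 
  ┃00000050  ab 01 75 8d 1┃                 ┃ 
  ┃00000060  21 50 50 50 5┃                 ┃ 
  ┃00000070  95 1e 7b 75 f┃                 ┃ 
  ┃00000080  77 77 77 77 4┃                 ┃ 
  ┃                       ┃━━━━━━━━━━━━━━━━━┛ 
  ┃                       ┃                   
  ┃                       ┃                   
  ┃                       ┃                   
  ┃                       ┃                   
  ┗━━━━━━━━━━━━━━━━━━━━━━━┛                   


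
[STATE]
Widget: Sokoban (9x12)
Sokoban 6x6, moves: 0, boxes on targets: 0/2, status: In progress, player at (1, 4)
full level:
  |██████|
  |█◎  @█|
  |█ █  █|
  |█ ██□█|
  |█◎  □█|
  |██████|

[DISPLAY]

██████   
█◎  @█   
█ █  █   
█ ██□█   
█◎  □█   
██████   
Moves: 0 
         
         
         
         
         


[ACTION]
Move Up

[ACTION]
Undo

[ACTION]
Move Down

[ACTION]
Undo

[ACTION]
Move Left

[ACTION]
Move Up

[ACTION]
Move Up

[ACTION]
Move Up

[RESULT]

██████   
█◎ @ █   
█ █  █   
█ ██□█   
█◎  □█   
██████   
Moves: 1 
         
         
         
         
         


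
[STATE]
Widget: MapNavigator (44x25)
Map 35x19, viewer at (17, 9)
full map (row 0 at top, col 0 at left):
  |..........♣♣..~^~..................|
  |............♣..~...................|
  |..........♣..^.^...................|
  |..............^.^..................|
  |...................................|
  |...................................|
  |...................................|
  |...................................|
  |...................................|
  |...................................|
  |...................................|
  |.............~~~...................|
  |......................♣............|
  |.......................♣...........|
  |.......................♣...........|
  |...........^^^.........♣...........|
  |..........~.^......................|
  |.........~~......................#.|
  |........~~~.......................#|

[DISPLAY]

                                            
                                            
                                            
     ..........♣♣..~^~..................    
     ............♣..~...................    
     ..........♣..^.^...................    
     ..............^.^..................    
     ...................................    
     ...................................    
     ...................................    
     ...................................    
     ...................................    
     .................@.................    
     ...................................    
     .............~~~...................    
     ......................♣............    
     .......................♣...........    
     .......................♣...........    
     ...........^^^.........♣...........    
     ..........~.^......................    
     .........~~......................#.    
     ........~~~.......................#    
                                            
                                            
                                            


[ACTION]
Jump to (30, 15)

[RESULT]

......^.^..................                 
...........................                 
...........................                 
...........................                 
...........................                 
...........................                 
...........................                 
...........................                 
.....~~~...................                 
..............♣............                 
...............♣...........                 
...............♣...........                 
...^^^.........♣......@....                 
..~.^......................                 
.~~......................#.                 
~~~.......................#                 
                                            
                                            
                                            
                                            
                                            
                                            
                                            
                                            
                                            


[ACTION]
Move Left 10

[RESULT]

  ..............^.^..................       
  ...................................       
  ...................................       
  ...................................       
  ...................................       
  ...................................       
  ...................................       
  ...................................       
  .............~~~...................       
  ......................♣............       
  .......................♣...........       
  .......................♣...........       
  ...........^^^......@..♣...........       
  ..........~.^......................       
  .........~~......................#.       
  ........~~~.......................#       
                                            
                                            
                                            
                                            
                                            
                                            
                                            
                                            
                                            


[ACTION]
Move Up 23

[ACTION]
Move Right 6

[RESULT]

                                            
                                            
                                            
                                            
                                            
                                            
                                            
                                            
                                            
                                            
                                            
                                            
......♣♣..~^~.........@........             
........♣..~...................             
......♣..^.^...................             
..........^.^..................             
...............................             
...............................             
...............................             
...............................             
...............................             
...............................             
...............................             
.........~~~...................             
..................♣............             


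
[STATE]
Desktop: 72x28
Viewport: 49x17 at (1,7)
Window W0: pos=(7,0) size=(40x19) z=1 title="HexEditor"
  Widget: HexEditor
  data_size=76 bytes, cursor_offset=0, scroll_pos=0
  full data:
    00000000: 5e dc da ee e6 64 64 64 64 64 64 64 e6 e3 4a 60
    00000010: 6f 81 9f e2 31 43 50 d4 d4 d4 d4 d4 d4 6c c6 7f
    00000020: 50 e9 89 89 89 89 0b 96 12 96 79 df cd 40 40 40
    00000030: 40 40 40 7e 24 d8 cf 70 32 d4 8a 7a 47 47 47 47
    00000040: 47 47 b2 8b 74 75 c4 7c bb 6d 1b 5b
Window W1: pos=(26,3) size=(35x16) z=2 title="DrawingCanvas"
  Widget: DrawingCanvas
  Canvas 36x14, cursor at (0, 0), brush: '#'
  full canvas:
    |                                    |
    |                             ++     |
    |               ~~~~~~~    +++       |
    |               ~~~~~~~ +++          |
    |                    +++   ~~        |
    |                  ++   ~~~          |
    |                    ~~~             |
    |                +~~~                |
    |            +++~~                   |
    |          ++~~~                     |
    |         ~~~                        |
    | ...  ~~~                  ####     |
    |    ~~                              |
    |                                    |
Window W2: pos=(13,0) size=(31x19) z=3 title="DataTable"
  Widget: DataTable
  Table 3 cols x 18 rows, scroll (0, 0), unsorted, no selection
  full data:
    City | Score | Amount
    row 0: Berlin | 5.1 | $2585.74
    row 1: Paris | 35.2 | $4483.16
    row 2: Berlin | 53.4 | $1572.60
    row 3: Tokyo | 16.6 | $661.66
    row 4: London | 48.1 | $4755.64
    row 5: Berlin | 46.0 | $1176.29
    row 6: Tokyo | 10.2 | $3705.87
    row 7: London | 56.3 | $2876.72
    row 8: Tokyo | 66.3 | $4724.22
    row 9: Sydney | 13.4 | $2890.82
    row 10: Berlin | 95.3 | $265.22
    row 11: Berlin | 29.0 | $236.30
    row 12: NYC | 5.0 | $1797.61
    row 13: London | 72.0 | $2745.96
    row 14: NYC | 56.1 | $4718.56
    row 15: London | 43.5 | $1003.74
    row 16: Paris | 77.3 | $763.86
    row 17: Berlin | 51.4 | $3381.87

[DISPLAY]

      ┃00000┃Berlin│53.4 │$1572.60        ┃      
      ┃     ┃Tokyo │16.6 │$661.66         ┃~~~~~ 
      ┃     ┃London│48.1 │$4755.64        ┃~~~~~ 
      ┃     ┃Berlin│46.0 │$1176.29        ┃   +++
      ┃     ┃Tokyo │10.2 │$3705.87        ┃ ++   
      ┃     ┃London│56.3 │$2876.72        ┃   ~~~
      ┃     ┃Tokyo │66.3 │$4724.22        ┃~~~   
      ┃     ┃Sydney│13.4 │$2890.82        ┃      
      ┃     ┃Berlin│95.3 │$265.22         ┃      
      ┃     ┃Berlin│29.0 │$236.30         ┃      
      ┃     ┃NYC   │5.0  │$1797.61        ┃      
      ┗━━━━━┗━━━━━━━━━━━━━━━━━━━━━━━━━━━━━┛━━━━━━
                                                 
                                                 
                                                 
                                                 
                                                 


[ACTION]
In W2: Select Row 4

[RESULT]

      ┃00000┃Berlin│53.4 │$1572.60        ┃      
      ┃     ┃Tokyo │16.6 │$661.66         ┃~~~~~ 
      ┃     ┃>ondon│48.1 │$4755.64        ┃~~~~~ 
      ┃     ┃Berlin│46.0 │$1176.29        ┃   +++
      ┃     ┃Tokyo │10.2 │$3705.87        ┃ ++   
      ┃     ┃London│56.3 │$2876.72        ┃   ~~~
      ┃     ┃Tokyo │66.3 │$4724.22        ┃~~~   
      ┃     ┃Sydney│13.4 │$2890.82        ┃      
      ┃     ┃Berlin│95.3 │$265.22         ┃      
      ┃     ┃Berlin│29.0 │$236.30         ┃      
      ┃     ┃NYC   │5.0  │$1797.61        ┃      
      ┗━━━━━┗━━━━━━━━━━━━━━━━━━━━━━━━━━━━━┛━━━━━━
                                                 
                                                 
                                                 
                                                 
                                                 


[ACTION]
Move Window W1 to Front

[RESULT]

      ┃00000┃Berlin│53.4 ┃                       
      ┃     ┃Tokyo │16.6 ┃               ~~~~~~~ 
      ┃     ┃>ondon│48.1 ┃               ~~~~~~~ 
      ┃     ┃Berlin│46.0 ┃                    +++
      ┃     ┃Tokyo │10.2 ┃                  ++   
      ┃     ┃London│56.3 ┃                    ~~~
      ┃     ┃Tokyo │66.3 ┃                +~~~   
      ┃     ┃Sydney│13.4 ┃            +++~~      
      ┃     ┃Berlin│95.3 ┃          ++~~~        
      ┃     ┃Berlin│29.0 ┃         ~~~           
      ┃     ┃NYC   │5.0  ┃ ...  ~~~              
      ┗━━━━━┗━━━━━━━━━━━━┗━━━━━━━━━━━━━━━━━━━━━━━
                                                 
                                                 
                                                 
                                                 
                                                 


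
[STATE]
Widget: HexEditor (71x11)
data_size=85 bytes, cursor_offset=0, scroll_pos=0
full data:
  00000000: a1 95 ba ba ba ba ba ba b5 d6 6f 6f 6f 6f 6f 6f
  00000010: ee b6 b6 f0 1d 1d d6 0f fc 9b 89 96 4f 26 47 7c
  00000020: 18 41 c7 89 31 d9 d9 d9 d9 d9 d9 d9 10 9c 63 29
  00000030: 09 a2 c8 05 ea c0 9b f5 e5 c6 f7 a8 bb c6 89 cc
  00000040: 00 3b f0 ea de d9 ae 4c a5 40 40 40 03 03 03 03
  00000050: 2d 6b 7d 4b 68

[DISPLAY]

00000000  A1 95 ba ba ba ba ba ba  b5 d6 6f 6f 6f 6f 6f 6f  |..........
00000010  ee b6 b6 f0 1d 1d d6 0f  fc 9b 89 96 4f 26 47 7c  |..........
00000020  18 41 c7 89 31 d9 d9 d9  d9 d9 d9 d9 10 9c 63 29  |.A..1.....
00000030  09 a2 c8 05 ea c0 9b f5  e5 c6 f7 a8 bb c6 89 cc  |..........
00000040  00 3b f0 ea de d9 ae 4c  a5 40 40 40 03 03 03 03  |.;.....L.@
00000050  2d 6b 7d 4b 68                                    |-k}Kh     
                                                                       
                                                                       
                                                                       
                                                                       
                                                                       


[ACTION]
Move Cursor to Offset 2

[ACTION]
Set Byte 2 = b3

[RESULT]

00000000  a1 95 B3 ba ba ba ba ba  b5 d6 6f 6f 6f 6f 6f 6f  |..........
00000010  ee b6 b6 f0 1d 1d d6 0f  fc 9b 89 96 4f 26 47 7c  |..........
00000020  18 41 c7 89 31 d9 d9 d9  d9 d9 d9 d9 10 9c 63 29  |.A..1.....
00000030  09 a2 c8 05 ea c0 9b f5  e5 c6 f7 a8 bb c6 89 cc  |..........
00000040  00 3b f0 ea de d9 ae 4c  a5 40 40 40 03 03 03 03  |.;.....L.@
00000050  2d 6b 7d 4b 68                                    |-k}Kh     
                                                                       
                                                                       
                                                                       
                                                                       
                                                                       


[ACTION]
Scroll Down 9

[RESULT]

00000050  2d 6b 7d 4b 68                                    |-k}Kh     
                                                                       
                                                                       
                                                                       
                                                                       
                                                                       
                                                                       
                                                                       
                                                                       
                                                                       
                                                                       


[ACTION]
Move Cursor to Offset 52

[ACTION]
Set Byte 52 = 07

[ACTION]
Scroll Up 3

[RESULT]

00000020  18 41 c7 89 31 d9 d9 d9  d9 d9 d9 d9 10 9c 63 29  |.A..1.....
00000030  09 a2 c8 05 07 c0 9b f5  e5 c6 f7 a8 bb c6 89 cc  |..........
00000040  00 3b f0 ea de d9 ae 4c  a5 40 40 40 03 03 03 03  |.;.....L.@
00000050  2d 6b 7d 4b 68                                    |-k}Kh     
                                                                       
                                                                       
                                                                       
                                                                       
                                                                       
                                                                       
                                                                       


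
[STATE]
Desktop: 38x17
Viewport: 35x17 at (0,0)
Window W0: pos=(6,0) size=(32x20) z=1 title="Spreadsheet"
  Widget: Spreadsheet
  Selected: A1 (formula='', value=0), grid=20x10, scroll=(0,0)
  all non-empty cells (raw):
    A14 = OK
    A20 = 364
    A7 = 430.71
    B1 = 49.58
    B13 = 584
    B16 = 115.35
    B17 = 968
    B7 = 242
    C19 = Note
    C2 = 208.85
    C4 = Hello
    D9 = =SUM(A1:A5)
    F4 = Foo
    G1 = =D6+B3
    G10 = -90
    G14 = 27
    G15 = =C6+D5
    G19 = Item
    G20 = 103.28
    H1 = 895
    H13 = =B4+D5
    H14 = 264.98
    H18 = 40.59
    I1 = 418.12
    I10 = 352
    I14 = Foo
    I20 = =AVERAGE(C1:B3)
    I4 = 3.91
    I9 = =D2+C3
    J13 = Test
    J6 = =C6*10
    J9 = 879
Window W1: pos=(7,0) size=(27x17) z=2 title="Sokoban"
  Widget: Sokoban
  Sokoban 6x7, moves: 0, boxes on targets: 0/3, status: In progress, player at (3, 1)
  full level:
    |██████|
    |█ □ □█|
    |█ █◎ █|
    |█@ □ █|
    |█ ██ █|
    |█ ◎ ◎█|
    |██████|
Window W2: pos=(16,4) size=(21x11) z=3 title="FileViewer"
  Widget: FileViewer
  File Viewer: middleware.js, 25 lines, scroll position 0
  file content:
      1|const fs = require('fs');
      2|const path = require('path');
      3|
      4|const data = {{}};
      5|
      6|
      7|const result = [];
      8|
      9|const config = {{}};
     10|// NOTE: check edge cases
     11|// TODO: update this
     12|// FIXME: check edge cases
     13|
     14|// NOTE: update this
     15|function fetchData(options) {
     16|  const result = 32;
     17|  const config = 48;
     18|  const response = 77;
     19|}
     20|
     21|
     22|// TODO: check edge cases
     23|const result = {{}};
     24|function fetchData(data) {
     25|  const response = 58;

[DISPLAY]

      ┏┏━━━━━━━━━━━━━━━━━━━━━━━━━┓━
      ┃┃ Sokoban                 ┃ 
      ┠┠─────────────────────────┨─
      ┃┃██████                   ┃ 
      ┃┃█ □ □█  ┏━━━━━━━━━━━━━━━━━━
      ┃┃█ █◎ █  ┃ FileViewer       
      ┃┃█@ □ █  ┠──────────────────
      ┃┃█ ██ █  ┃const fs = require
      ┃┃█ ◎ ◎█  ┃const path = requi
      ┃┃██████  ┃                  
      ┃┃Moves: 0┃const data = {{}};
      ┃┃        ┃                  
      ┃┃        ┃                  
      ┃┃        ┃const result = [];
      ┃┃        ┗━━━━━━━━━━━━━━━━━━
      ┃┃                         ┃0
      ┃┗━━━━━━━━━━━━━━━━━━━━━━━━━┛0


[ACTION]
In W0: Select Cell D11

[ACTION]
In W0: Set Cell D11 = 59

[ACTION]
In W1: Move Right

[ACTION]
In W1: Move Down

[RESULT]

      ┏┏━━━━━━━━━━━━━━━━━━━━━━━━━┓━
      ┃┃ Sokoban                 ┃ 
      ┠┠─────────────────────────┨─
      ┃┃██████                   ┃ 
      ┃┃█ □ □█  ┏━━━━━━━━━━━━━━━━━━
      ┃┃█ █◎ █  ┃ FileViewer       
      ┃┃█ @□ █  ┠──────────────────
      ┃┃█ ██ █  ┃const fs = require
      ┃┃█ ◎ ◎█  ┃const path = requi
      ┃┃██████  ┃                  
      ┃┃Moves: 1┃const data = {{}};
      ┃┃        ┃                  
      ┃┃        ┃                  
      ┃┃        ┃const result = [];
      ┃┃        ┗━━━━━━━━━━━━━━━━━━
      ┃┃                         ┃0
      ┃┗━━━━━━━━━━━━━━━━━━━━━━━━━┛0


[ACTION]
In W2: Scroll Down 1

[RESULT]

      ┏┏━━━━━━━━━━━━━━━━━━━━━━━━━┓━
      ┃┃ Sokoban                 ┃ 
      ┠┠─────────────────────────┨─
      ┃┃██████                   ┃ 
      ┃┃█ □ □█  ┏━━━━━━━━━━━━━━━━━━
      ┃┃█ █◎ █  ┃ FileViewer       
      ┃┃█ @□ █  ┠──────────────────
      ┃┃█ ██ █  ┃const path = requi
      ┃┃█ ◎ ◎█  ┃                  
      ┃┃██████  ┃const data = {{}};
      ┃┃Moves: 1┃                  
      ┃┃        ┃                  
      ┃┃        ┃const result = [];
      ┃┃        ┃                  
      ┃┃        ┗━━━━━━━━━━━━━━━━━━
      ┃┃                         ┃0
      ┃┗━━━━━━━━━━━━━━━━━━━━━━━━━┛0
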